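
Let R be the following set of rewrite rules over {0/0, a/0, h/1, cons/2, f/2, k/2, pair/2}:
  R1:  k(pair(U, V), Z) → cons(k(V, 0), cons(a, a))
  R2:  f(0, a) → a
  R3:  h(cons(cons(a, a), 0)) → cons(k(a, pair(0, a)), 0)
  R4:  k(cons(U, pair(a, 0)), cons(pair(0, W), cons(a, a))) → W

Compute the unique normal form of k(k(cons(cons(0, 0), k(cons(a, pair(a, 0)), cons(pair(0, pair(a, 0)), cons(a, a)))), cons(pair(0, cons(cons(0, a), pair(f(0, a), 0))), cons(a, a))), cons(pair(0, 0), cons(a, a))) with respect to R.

1. k(k(cons(cons(0, 0), k(cons(a, pair(a, 0)), cons(pair(0, pair(a, 0)), cons(a, a)))), cons(pair(0, cons(cons(0, a), pair(f(0, a), 0))), cons(a, a))), cons(pair(0, 0), cons(a, a)))  →  k(k(cons(cons(0, 0), pair(a, 0)), cons(pair(0, cons(cons(0, a), pair(f(0, a), 0))), cons(a, a))), cons(pair(0, 0), cons(a, a)))   [R4 at 1.1.2]
2. k(k(cons(cons(0, 0), pair(a, 0)), cons(pair(0, cons(cons(0, a), pair(f(0, a), 0))), cons(a, a))), cons(pair(0, 0), cons(a, a)))  →  k(cons(cons(0, a), pair(f(0, a), 0)), cons(pair(0, 0), cons(a, a)))   [R4 at 1]
3. k(cons(cons(0, a), pair(f(0, a), 0)), cons(pair(0, 0), cons(a, a)))  →  k(cons(cons(0, a), pair(a, 0)), cons(pair(0, 0), cons(a, a)))   [R2 at 1.2.1]
4. k(cons(cons(0, a), pair(a, 0)), cons(pair(0, 0), cons(a, a)))  →  0   [R4 at ε]

0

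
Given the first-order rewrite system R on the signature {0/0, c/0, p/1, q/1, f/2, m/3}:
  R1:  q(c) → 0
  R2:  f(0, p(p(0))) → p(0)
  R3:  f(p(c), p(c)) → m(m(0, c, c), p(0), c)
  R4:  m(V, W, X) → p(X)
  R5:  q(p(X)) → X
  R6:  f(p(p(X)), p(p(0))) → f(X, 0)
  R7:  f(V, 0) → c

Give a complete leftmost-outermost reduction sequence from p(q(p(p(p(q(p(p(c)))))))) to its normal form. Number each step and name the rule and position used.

p(p(p(p(c))))

1. p(q(p(p(p(q(p(p(c))))))))  →  p(p(p(q(p(p(c))))))   [R5 at 1]
2. p(p(p(q(p(p(c))))))  →  p(p(p(p(c))))   [R5 at 1.1.1]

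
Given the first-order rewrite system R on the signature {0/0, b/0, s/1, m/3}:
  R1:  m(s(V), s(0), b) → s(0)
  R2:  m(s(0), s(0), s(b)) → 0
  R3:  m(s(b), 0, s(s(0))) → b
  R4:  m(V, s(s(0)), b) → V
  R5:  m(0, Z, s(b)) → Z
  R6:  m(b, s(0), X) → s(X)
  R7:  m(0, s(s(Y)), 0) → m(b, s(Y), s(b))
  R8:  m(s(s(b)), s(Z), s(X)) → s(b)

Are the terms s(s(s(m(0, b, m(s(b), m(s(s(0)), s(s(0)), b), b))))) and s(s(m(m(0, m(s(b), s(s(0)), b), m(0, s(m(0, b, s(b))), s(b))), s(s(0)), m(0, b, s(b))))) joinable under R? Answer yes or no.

yes — NF(t₁) = s(s(s(b))), NF(t₂) = s(s(s(b)))

Reduce t₁ = s(s(s(m(0, b, m(s(b), m(s(s(0)), s(s(0)), b), b))))):
1. s(s(s(m(0, b, m(s(b), m(s(s(0)), s(s(0)), b), b)))))  →  s(s(s(m(0, b, m(s(b), s(s(0)), b)))))   [R4 at 1.1.1.3.2]
2. s(s(s(m(0, b, m(s(b), s(s(0)), b)))))  →  s(s(s(m(0, b, s(b)))))   [R4 at 1.1.1.3]
3. s(s(s(m(0, b, s(b)))))  →  s(s(s(b)))   [R5 at 1.1.1]

Reduce t₂ = s(s(m(m(0, m(s(b), s(s(0)), b), m(0, s(m(0, b, s(b))), s(b))), s(s(0)), m(0, b, s(b))))):
1. s(s(m(m(0, m(s(b), s(s(0)), b), m(0, s(m(0, b, s(b))), s(b))), s(s(0)), m(0, b, s(b)))))  →  s(s(m(m(0, s(b), m(0, s(m(0, b, s(b))), s(b))), s(s(0)), m(0, b, s(b)))))   [R4 at 1.1.1.2]
2. s(s(m(m(0, s(b), m(0, s(m(0, b, s(b))), s(b))), s(s(0)), m(0, b, s(b)))))  →  s(s(m(m(0, s(b), s(m(0, b, s(b)))), s(s(0)), m(0, b, s(b)))))   [R5 at 1.1.1.3]
3. s(s(m(m(0, s(b), s(m(0, b, s(b)))), s(s(0)), m(0, b, s(b)))))  →  s(s(m(m(0, s(b), s(b)), s(s(0)), m(0, b, s(b)))))   [R5 at 1.1.1.3.1]
4. s(s(m(m(0, s(b), s(b)), s(s(0)), m(0, b, s(b)))))  →  s(s(m(s(b), s(s(0)), m(0, b, s(b)))))   [R5 at 1.1.1]
5. s(s(m(s(b), s(s(0)), m(0, b, s(b)))))  →  s(s(m(s(b), s(s(0)), b)))   [R5 at 1.1.3]
6. s(s(m(s(b), s(s(0)), b)))  →  s(s(s(b)))   [R4 at 1.1]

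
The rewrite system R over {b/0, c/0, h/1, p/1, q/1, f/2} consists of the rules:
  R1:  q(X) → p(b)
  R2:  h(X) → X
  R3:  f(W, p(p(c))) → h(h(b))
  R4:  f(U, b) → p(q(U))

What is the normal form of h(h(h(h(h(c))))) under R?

1. h(h(h(h(h(c)))))  →  h(h(h(h(c))))   [R2 at ε]
2. h(h(h(h(c))))  →  h(h(h(c)))   [R2 at ε]
3. h(h(h(c)))  →  h(h(c))   [R2 at ε]
4. h(h(c))  →  h(c)   [R2 at ε]
5. h(c)  →  c   [R2 at ε]

c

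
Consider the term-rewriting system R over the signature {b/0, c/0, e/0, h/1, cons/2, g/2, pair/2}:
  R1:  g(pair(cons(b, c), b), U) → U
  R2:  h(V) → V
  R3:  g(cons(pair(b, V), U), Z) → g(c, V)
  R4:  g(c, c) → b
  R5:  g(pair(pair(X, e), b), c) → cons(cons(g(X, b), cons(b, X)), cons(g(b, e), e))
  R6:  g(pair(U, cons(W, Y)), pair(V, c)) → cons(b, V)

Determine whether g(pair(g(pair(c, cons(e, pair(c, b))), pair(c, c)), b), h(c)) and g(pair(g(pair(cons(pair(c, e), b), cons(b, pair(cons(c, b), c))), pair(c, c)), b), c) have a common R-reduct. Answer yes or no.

Reduce t₁ = g(pair(g(pair(c, cons(e, pair(c, b))), pair(c, c)), b), h(c)):
1. g(pair(g(pair(c, cons(e, pair(c, b))), pair(c, c)), b), h(c))  →  g(pair(cons(b, c), b), h(c))   [R6 at 1.1]
2. g(pair(cons(b, c), b), h(c))  →  h(c)   [R1 at ε]
3. h(c)  →  c   [R2 at ε]

Reduce t₂ = g(pair(g(pair(cons(pair(c, e), b), cons(b, pair(cons(c, b), c))), pair(c, c)), b), c):
1. g(pair(g(pair(cons(pair(c, e), b), cons(b, pair(cons(c, b), c))), pair(c, c)), b), c)  →  g(pair(cons(b, c), b), c)   [R6 at 1.1]
2. g(pair(cons(b, c), b), c)  →  c   [R1 at ε]

yes — NF(t₁) = c, NF(t₂) = c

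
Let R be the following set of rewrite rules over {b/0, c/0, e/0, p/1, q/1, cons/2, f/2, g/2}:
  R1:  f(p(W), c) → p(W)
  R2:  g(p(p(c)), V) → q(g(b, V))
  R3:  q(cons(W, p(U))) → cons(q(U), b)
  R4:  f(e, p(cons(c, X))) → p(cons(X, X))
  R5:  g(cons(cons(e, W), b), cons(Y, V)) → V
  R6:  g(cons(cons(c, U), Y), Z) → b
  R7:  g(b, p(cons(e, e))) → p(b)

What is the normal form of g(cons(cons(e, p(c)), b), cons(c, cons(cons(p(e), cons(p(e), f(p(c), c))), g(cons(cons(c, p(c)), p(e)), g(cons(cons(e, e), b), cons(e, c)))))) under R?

cons(cons(p(e), cons(p(e), p(c))), b)

1. g(cons(cons(e, p(c)), b), cons(c, cons(cons(p(e), cons(p(e), f(p(c), c))), g(cons(cons(c, p(c)), p(e)), g(cons(cons(e, e), b), cons(e, c))))))  →  cons(cons(p(e), cons(p(e), f(p(c), c))), g(cons(cons(c, p(c)), p(e)), g(cons(cons(e, e), b), cons(e, c))))   [R5 at ε]
2. cons(cons(p(e), cons(p(e), f(p(c), c))), g(cons(cons(c, p(c)), p(e)), g(cons(cons(e, e), b), cons(e, c))))  →  cons(cons(p(e), cons(p(e), p(c))), g(cons(cons(c, p(c)), p(e)), g(cons(cons(e, e), b), cons(e, c))))   [R1 at 1.2.2]
3. cons(cons(p(e), cons(p(e), p(c))), g(cons(cons(c, p(c)), p(e)), g(cons(cons(e, e), b), cons(e, c))))  →  cons(cons(p(e), cons(p(e), p(c))), b)   [R6 at 2]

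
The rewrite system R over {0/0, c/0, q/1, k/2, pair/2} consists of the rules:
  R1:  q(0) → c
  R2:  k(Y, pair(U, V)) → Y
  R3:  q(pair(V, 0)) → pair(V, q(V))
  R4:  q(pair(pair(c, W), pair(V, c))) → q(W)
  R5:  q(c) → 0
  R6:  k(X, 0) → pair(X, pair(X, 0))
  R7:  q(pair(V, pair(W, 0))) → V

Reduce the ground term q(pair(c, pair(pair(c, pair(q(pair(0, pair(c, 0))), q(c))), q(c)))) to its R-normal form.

1. q(pair(c, pair(pair(c, pair(q(pair(0, pair(c, 0))), q(c))), q(c))))  →  q(pair(c, pair(pair(c, pair(0, q(c))), q(c))))   [R7 at 1.2.1.2.1]
2. q(pair(c, pair(pair(c, pair(0, q(c))), q(c))))  →  q(pair(c, pair(pair(c, pair(0, 0)), q(c))))   [R5 at 1.2.1.2.2]
3. q(pair(c, pair(pair(c, pair(0, 0)), q(c))))  →  q(pair(c, pair(pair(c, pair(0, 0)), 0)))   [R5 at 1.2.2]
4. q(pair(c, pair(pair(c, pair(0, 0)), 0)))  →  c   [R7 at ε]

c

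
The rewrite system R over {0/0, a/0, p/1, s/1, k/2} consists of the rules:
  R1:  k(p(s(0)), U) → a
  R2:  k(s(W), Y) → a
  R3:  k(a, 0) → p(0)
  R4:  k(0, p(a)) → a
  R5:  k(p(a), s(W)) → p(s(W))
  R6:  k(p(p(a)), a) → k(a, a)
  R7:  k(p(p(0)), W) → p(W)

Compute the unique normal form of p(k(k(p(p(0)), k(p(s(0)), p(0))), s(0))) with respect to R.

1. p(k(k(p(p(0)), k(p(s(0)), p(0))), s(0)))  →  p(k(p(k(p(s(0)), p(0))), s(0)))   [R7 at 1.1]
2. p(k(p(k(p(s(0)), p(0))), s(0)))  →  p(k(p(a), s(0)))   [R1 at 1.1.1]
3. p(k(p(a), s(0)))  →  p(p(s(0)))   [R5 at 1]

p(p(s(0)))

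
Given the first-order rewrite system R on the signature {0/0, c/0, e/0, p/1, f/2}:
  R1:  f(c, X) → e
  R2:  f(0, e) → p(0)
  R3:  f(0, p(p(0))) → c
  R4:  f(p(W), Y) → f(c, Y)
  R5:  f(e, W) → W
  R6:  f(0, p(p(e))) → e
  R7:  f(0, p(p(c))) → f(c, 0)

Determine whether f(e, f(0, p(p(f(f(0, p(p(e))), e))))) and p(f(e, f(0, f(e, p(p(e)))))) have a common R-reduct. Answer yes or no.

no — NF(t₁) = e, NF(t₂) = p(e)

Reduce t₁ = f(e, f(0, p(p(f(f(0, p(p(e))), e))))):
1. f(e, f(0, p(p(f(f(0, p(p(e))), e)))))  →  f(0, p(p(f(f(0, p(p(e))), e))))   [R5 at ε]
2. f(0, p(p(f(f(0, p(p(e))), e))))  →  f(0, p(p(f(e, e))))   [R6 at 2.1.1.1]
3. f(0, p(p(f(e, e))))  →  f(0, p(p(e)))   [R5 at 2.1.1]
4. f(0, p(p(e)))  →  e   [R6 at ε]

Reduce t₂ = p(f(e, f(0, f(e, p(p(e)))))):
1. p(f(e, f(0, f(e, p(p(e))))))  →  p(f(0, f(e, p(p(e)))))   [R5 at 1]
2. p(f(0, f(e, p(p(e)))))  →  p(f(0, p(p(e))))   [R5 at 1.2]
3. p(f(0, p(p(e))))  →  p(e)   [R6 at 1]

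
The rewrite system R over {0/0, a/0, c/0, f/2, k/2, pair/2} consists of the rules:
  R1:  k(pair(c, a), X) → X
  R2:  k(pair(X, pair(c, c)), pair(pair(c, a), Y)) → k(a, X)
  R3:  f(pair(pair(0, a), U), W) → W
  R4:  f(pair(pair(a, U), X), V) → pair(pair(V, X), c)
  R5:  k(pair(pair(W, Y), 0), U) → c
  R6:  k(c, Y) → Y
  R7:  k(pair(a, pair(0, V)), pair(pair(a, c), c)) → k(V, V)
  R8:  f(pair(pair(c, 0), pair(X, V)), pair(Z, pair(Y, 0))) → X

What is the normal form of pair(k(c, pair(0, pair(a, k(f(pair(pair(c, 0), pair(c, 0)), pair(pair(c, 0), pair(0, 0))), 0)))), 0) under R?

pair(pair(0, pair(a, 0)), 0)

1. pair(k(c, pair(0, pair(a, k(f(pair(pair(c, 0), pair(c, 0)), pair(pair(c, 0), pair(0, 0))), 0)))), 0)  →  pair(pair(0, pair(a, k(f(pair(pair(c, 0), pair(c, 0)), pair(pair(c, 0), pair(0, 0))), 0))), 0)   [R6 at 1]
2. pair(pair(0, pair(a, k(f(pair(pair(c, 0), pair(c, 0)), pair(pair(c, 0), pair(0, 0))), 0))), 0)  →  pair(pair(0, pair(a, k(c, 0))), 0)   [R8 at 1.2.2.1]
3. pair(pair(0, pair(a, k(c, 0))), 0)  →  pair(pair(0, pair(a, 0)), 0)   [R6 at 1.2.2]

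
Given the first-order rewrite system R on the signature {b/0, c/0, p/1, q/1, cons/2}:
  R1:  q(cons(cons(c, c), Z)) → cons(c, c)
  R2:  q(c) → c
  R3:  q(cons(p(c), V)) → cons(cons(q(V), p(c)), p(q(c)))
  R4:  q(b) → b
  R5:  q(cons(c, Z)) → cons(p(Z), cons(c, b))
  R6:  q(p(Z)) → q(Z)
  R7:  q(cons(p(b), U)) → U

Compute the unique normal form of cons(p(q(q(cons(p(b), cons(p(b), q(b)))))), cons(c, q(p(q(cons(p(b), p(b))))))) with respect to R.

1. cons(p(q(q(cons(p(b), cons(p(b), q(b)))))), cons(c, q(p(q(cons(p(b), p(b)))))))  →  cons(p(q(cons(p(b), q(b)))), cons(c, q(p(q(cons(p(b), p(b)))))))   [R7 at 1.1.1]
2. cons(p(q(cons(p(b), q(b)))), cons(c, q(p(q(cons(p(b), p(b)))))))  →  cons(p(q(b)), cons(c, q(p(q(cons(p(b), p(b)))))))   [R7 at 1.1]
3. cons(p(q(b)), cons(c, q(p(q(cons(p(b), p(b)))))))  →  cons(p(b), cons(c, q(p(q(cons(p(b), p(b)))))))   [R4 at 1.1]
4. cons(p(b), cons(c, q(p(q(cons(p(b), p(b)))))))  →  cons(p(b), cons(c, q(q(cons(p(b), p(b))))))   [R6 at 2.2]
5. cons(p(b), cons(c, q(q(cons(p(b), p(b))))))  →  cons(p(b), cons(c, q(p(b))))   [R7 at 2.2.1]
6. cons(p(b), cons(c, q(p(b))))  →  cons(p(b), cons(c, q(b)))   [R6 at 2.2]
7. cons(p(b), cons(c, q(b)))  →  cons(p(b), cons(c, b))   [R4 at 2.2]

cons(p(b), cons(c, b))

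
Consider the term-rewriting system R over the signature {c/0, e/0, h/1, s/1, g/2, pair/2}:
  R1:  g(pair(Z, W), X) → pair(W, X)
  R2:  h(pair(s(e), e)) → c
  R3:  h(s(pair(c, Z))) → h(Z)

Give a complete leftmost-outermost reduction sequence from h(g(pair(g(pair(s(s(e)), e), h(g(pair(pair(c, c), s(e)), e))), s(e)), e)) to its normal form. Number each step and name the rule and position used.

c

1. h(g(pair(g(pair(s(s(e)), e), h(g(pair(pair(c, c), s(e)), e))), s(e)), e))  →  h(pair(s(e), e))   [R1 at 1]
2. h(pair(s(e), e))  →  c   [R2 at ε]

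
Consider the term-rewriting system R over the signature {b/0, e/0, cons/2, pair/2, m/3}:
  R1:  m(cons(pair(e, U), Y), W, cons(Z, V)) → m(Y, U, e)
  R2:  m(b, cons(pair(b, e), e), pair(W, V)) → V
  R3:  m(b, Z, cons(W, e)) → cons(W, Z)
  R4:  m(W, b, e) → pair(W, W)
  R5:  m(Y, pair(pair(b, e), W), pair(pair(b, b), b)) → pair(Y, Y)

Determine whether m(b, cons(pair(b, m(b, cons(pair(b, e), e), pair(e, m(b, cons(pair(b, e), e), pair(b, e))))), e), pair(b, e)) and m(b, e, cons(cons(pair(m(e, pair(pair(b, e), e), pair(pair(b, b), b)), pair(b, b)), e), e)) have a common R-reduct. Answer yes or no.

Reduce t₁ = m(b, cons(pair(b, m(b, cons(pair(b, e), e), pair(e, m(b, cons(pair(b, e), e), pair(b, e))))), e), pair(b, e)):
1. m(b, cons(pair(b, m(b, cons(pair(b, e), e), pair(e, m(b, cons(pair(b, e), e), pair(b, e))))), e), pair(b, e))  →  m(b, cons(pair(b, m(b, cons(pair(b, e), e), pair(b, e))), e), pair(b, e))   [R2 at 2.1.2]
2. m(b, cons(pair(b, m(b, cons(pair(b, e), e), pair(b, e))), e), pair(b, e))  →  m(b, cons(pair(b, e), e), pair(b, e))   [R2 at 2.1.2]
3. m(b, cons(pair(b, e), e), pair(b, e))  →  e   [R2 at ε]

Reduce t₂ = m(b, e, cons(cons(pair(m(e, pair(pair(b, e), e), pair(pair(b, b), b)), pair(b, b)), e), e)):
1. m(b, e, cons(cons(pair(m(e, pair(pair(b, e), e), pair(pair(b, b), b)), pair(b, b)), e), e))  →  cons(cons(pair(m(e, pair(pair(b, e), e), pair(pair(b, b), b)), pair(b, b)), e), e)   [R3 at ε]
2. cons(cons(pair(m(e, pair(pair(b, e), e), pair(pair(b, b), b)), pair(b, b)), e), e)  →  cons(cons(pair(pair(e, e), pair(b, b)), e), e)   [R5 at 1.1.1]

no — NF(t₁) = e, NF(t₂) = cons(cons(pair(pair(e, e), pair(b, b)), e), e)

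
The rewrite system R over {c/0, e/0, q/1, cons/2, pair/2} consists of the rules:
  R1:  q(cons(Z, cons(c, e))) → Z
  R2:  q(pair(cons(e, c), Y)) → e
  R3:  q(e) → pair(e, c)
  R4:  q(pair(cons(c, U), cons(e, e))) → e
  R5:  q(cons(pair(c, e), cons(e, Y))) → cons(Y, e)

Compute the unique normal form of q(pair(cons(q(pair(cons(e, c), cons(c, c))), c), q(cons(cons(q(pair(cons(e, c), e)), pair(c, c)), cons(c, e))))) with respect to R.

1. q(pair(cons(q(pair(cons(e, c), cons(c, c))), c), q(cons(cons(q(pair(cons(e, c), e)), pair(c, c)), cons(c, e)))))  →  q(pair(cons(e, c), q(cons(cons(q(pair(cons(e, c), e)), pair(c, c)), cons(c, e)))))   [R2 at 1.1.1]
2. q(pair(cons(e, c), q(cons(cons(q(pair(cons(e, c), e)), pair(c, c)), cons(c, e)))))  →  e   [R2 at ε]

e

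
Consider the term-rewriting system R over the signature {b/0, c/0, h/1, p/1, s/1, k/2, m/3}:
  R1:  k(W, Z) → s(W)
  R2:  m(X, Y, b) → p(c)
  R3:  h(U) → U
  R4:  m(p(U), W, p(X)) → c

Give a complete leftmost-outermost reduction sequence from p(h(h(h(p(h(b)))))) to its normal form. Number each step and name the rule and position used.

1. p(h(h(h(p(h(b))))))  →  p(h(h(p(h(b)))))   [R3 at 1]
2. p(h(h(p(h(b)))))  →  p(h(p(h(b))))   [R3 at 1]
3. p(h(p(h(b))))  →  p(p(h(b)))   [R3 at 1]
4. p(p(h(b)))  →  p(p(b))   [R3 at 1.1]

p(p(b))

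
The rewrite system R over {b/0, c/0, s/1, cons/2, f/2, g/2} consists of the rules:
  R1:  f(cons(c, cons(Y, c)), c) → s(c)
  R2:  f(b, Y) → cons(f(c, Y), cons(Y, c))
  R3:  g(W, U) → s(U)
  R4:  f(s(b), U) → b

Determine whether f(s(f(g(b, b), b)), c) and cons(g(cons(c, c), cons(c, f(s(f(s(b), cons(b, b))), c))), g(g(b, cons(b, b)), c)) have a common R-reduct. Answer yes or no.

no — NF(t₁) = b, NF(t₂) = cons(s(cons(c, b)), s(c))

Reduce t₁ = f(s(f(g(b, b), b)), c):
1. f(s(f(g(b, b), b)), c)  →  f(s(f(s(b), b)), c)   [R3 at 1.1.1]
2. f(s(f(s(b), b)), c)  →  f(s(b), c)   [R4 at 1.1]
3. f(s(b), c)  →  b   [R4 at ε]

Reduce t₂ = cons(g(cons(c, c), cons(c, f(s(f(s(b), cons(b, b))), c))), g(g(b, cons(b, b)), c)):
1. cons(g(cons(c, c), cons(c, f(s(f(s(b), cons(b, b))), c))), g(g(b, cons(b, b)), c))  →  cons(s(cons(c, f(s(f(s(b), cons(b, b))), c))), g(g(b, cons(b, b)), c))   [R3 at 1]
2. cons(s(cons(c, f(s(f(s(b), cons(b, b))), c))), g(g(b, cons(b, b)), c))  →  cons(s(cons(c, f(s(b), c))), g(g(b, cons(b, b)), c))   [R4 at 1.1.2.1.1]
3. cons(s(cons(c, f(s(b), c))), g(g(b, cons(b, b)), c))  →  cons(s(cons(c, b)), g(g(b, cons(b, b)), c))   [R4 at 1.1.2]
4. cons(s(cons(c, b)), g(g(b, cons(b, b)), c))  →  cons(s(cons(c, b)), s(c))   [R3 at 2]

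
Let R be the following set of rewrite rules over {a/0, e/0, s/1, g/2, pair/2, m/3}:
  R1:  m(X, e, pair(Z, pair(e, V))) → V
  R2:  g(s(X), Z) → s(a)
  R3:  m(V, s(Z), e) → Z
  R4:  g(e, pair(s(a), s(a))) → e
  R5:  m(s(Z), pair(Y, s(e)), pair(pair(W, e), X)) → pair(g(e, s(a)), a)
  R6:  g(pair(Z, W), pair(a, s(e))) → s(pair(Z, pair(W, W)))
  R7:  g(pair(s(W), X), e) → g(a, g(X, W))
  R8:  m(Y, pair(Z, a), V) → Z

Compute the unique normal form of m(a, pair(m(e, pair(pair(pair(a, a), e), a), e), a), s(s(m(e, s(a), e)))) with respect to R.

pair(pair(a, a), e)

1. m(a, pair(m(e, pair(pair(pair(a, a), e), a), e), a), s(s(m(e, s(a), e))))  →  m(e, pair(pair(pair(a, a), e), a), e)   [R8 at ε]
2. m(e, pair(pair(pair(a, a), e), a), e)  →  pair(pair(a, a), e)   [R8 at ε]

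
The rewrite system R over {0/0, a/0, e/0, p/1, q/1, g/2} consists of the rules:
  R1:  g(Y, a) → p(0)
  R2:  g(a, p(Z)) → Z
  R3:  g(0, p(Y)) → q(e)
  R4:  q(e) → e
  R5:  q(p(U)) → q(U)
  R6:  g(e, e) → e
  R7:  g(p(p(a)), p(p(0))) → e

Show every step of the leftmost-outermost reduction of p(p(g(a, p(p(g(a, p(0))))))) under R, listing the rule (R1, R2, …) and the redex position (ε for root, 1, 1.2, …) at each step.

1. p(p(g(a, p(p(g(a, p(0)))))))  →  p(p(p(g(a, p(0)))))   [R2 at 1.1]
2. p(p(p(g(a, p(0)))))  →  p(p(p(0)))   [R2 at 1.1.1]

p(p(p(0)))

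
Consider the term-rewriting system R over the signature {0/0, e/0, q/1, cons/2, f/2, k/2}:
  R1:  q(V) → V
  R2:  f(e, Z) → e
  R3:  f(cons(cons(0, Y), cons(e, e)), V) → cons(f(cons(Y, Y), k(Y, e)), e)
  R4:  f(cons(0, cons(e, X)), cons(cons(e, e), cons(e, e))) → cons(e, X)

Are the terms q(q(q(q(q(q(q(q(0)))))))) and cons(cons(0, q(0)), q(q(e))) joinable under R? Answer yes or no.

no — NF(t₁) = 0, NF(t₂) = cons(cons(0, 0), e)

Reduce t₁ = q(q(q(q(q(q(q(q(0)))))))):
1. q(q(q(q(q(q(q(q(0))))))))  →  q(q(q(q(q(q(q(0)))))))   [R1 at ε]
2. q(q(q(q(q(q(q(0)))))))  →  q(q(q(q(q(q(0))))))   [R1 at ε]
3. q(q(q(q(q(q(0))))))  →  q(q(q(q(q(0)))))   [R1 at ε]
4. q(q(q(q(q(0)))))  →  q(q(q(q(0))))   [R1 at ε]
5. q(q(q(q(0))))  →  q(q(q(0)))   [R1 at ε]
6. q(q(q(0)))  →  q(q(0))   [R1 at ε]
7. q(q(0))  →  q(0)   [R1 at ε]
8. q(0)  →  0   [R1 at ε]

Reduce t₂ = cons(cons(0, q(0)), q(q(e))):
1. cons(cons(0, q(0)), q(q(e)))  →  cons(cons(0, 0), q(q(e)))   [R1 at 1.2]
2. cons(cons(0, 0), q(q(e)))  →  cons(cons(0, 0), q(e))   [R1 at 2]
3. cons(cons(0, 0), q(e))  →  cons(cons(0, 0), e)   [R1 at 2]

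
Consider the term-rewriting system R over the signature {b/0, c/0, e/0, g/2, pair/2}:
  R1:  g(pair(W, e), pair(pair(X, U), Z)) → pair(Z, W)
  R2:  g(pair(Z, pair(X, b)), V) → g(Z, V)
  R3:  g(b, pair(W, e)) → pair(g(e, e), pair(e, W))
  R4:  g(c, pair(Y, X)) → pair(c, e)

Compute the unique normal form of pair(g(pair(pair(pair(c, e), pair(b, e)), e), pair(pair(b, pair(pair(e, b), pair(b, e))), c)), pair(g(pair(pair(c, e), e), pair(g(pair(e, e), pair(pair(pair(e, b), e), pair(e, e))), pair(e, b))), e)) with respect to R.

pair(pair(c, pair(pair(c, e), pair(b, e))), pair(pair(pair(e, b), pair(c, e)), e))

1. pair(g(pair(pair(pair(c, e), pair(b, e)), e), pair(pair(b, pair(pair(e, b), pair(b, e))), c)), pair(g(pair(pair(c, e), e), pair(g(pair(e, e), pair(pair(pair(e, b), e), pair(e, e))), pair(e, b))), e))  →  pair(pair(c, pair(pair(c, e), pair(b, e))), pair(g(pair(pair(c, e), e), pair(g(pair(e, e), pair(pair(pair(e, b), e), pair(e, e))), pair(e, b))), e))   [R1 at 1]
2. pair(pair(c, pair(pair(c, e), pair(b, e))), pair(g(pair(pair(c, e), e), pair(g(pair(e, e), pair(pair(pair(e, b), e), pair(e, e))), pair(e, b))), e))  →  pair(pair(c, pair(pair(c, e), pair(b, e))), pair(g(pair(pair(c, e), e), pair(pair(pair(e, e), e), pair(e, b))), e))   [R1 at 2.1.2.1]
3. pair(pair(c, pair(pair(c, e), pair(b, e))), pair(g(pair(pair(c, e), e), pair(pair(pair(e, e), e), pair(e, b))), e))  →  pair(pair(c, pair(pair(c, e), pair(b, e))), pair(pair(pair(e, b), pair(c, e)), e))   [R1 at 2.1]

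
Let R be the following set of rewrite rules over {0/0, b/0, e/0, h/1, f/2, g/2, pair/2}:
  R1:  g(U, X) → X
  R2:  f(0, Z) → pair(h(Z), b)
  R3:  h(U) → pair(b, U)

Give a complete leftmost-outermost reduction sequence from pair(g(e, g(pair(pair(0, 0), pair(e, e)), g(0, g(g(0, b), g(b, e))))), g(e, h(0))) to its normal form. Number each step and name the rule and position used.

1. pair(g(e, g(pair(pair(0, 0), pair(e, e)), g(0, g(g(0, b), g(b, e))))), g(e, h(0)))  →  pair(g(pair(pair(0, 0), pair(e, e)), g(0, g(g(0, b), g(b, e)))), g(e, h(0)))   [R1 at 1]
2. pair(g(pair(pair(0, 0), pair(e, e)), g(0, g(g(0, b), g(b, e)))), g(e, h(0)))  →  pair(g(0, g(g(0, b), g(b, e))), g(e, h(0)))   [R1 at 1]
3. pair(g(0, g(g(0, b), g(b, e))), g(e, h(0)))  →  pair(g(g(0, b), g(b, e)), g(e, h(0)))   [R1 at 1]
4. pair(g(g(0, b), g(b, e)), g(e, h(0)))  →  pair(g(b, e), g(e, h(0)))   [R1 at 1]
5. pair(g(b, e), g(e, h(0)))  →  pair(e, g(e, h(0)))   [R1 at 1]
6. pair(e, g(e, h(0)))  →  pair(e, h(0))   [R1 at 2]
7. pair(e, h(0))  →  pair(e, pair(b, 0))   [R3 at 2]

pair(e, pair(b, 0))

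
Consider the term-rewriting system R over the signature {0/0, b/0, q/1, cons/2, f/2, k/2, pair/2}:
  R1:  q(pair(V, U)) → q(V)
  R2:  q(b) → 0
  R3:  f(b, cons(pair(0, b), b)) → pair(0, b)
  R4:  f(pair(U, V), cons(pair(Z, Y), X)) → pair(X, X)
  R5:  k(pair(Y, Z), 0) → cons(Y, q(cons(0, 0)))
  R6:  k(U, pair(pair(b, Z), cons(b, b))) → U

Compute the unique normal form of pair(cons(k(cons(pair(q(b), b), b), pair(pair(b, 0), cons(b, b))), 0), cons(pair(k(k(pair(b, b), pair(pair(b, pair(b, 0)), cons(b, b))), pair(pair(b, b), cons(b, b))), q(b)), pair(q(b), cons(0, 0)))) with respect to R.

pair(cons(cons(pair(0, b), b), 0), cons(pair(pair(b, b), 0), pair(0, cons(0, 0))))

1. pair(cons(k(cons(pair(q(b), b), b), pair(pair(b, 0), cons(b, b))), 0), cons(pair(k(k(pair(b, b), pair(pair(b, pair(b, 0)), cons(b, b))), pair(pair(b, b), cons(b, b))), q(b)), pair(q(b), cons(0, 0))))  →  pair(cons(cons(pair(q(b), b), b), 0), cons(pair(k(k(pair(b, b), pair(pair(b, pair(b, 0)), cons(b, b))), pair(pair(b, b), cons(b, b))), q(b)), pair(q(b), cons(0, 0))))   [R6 at 1.1]
2. pair(cons(cons(pair(q(b), b), b), 0), cons(pair(k(k(pair(b, b), pair(pair(b, pair(b, 0)), cons(b, b))), pair(pair(b, b), cons(b, b))), q(b)), pair(q(b), cons(0, 0))))  →  pair(cons(cons(pair(0, b), b), 0), cons(pair(k(k(pair(b, b), pair(pair(b, pair(b, 0)), cons(b, b))), pair(pair(b, b), cons(b, b))), q(b)), pair(q(b), cons(0, 0))))   [R2 at 1.1.1.1]
3. pair(cons(cons(pair(0, b), b), 0), cons(pair(k(k(pair(b, b), pair(pair(b, pair(b, 0)), cons(b, b))), pair(pair(b, b), cons(b, b))), q(b)), pair(q(b), cons(0, 0))))  →  pair(cons(cons(pair(0, b), b), 0), cons(pair(k(pair(b, b), pair(pair(b, pair(b, 0)), cons(b, b))), q(b)), pair(q(b), cons(0, 0))))   [R6 at 2.1.1]
4. pair(cons(cons(pair(0, b), b), 0), cons(pair(k(pair(b, b), pair(pair(b, pair(b, 0)), cons(b, b))), q(b)), pair(q(b), cons(0, 0))))  →  pair(cons(cons(pair(0, b), b), 0), cons(pair(pair(b, b), q(b)), pair(q(b), cons(0, 0))))   [R6 at 2.1.1]
5. pair(cons(cons(pair(0, b), b), 0), cons(pair(pair(b, b), q(b)), pair(q(b), cons(0, 0))))  →  pair(cons(cons(pair(0, b), b), 0), cons(pair(pair(b, b), 0), pair(q(b), cons(0, 0))))   [R2 at 2.1.2]
6. pair(cons(cons(pair(0, b), b), 0), cons(pair(pair(b, b), 0), pair(q(b), cons(0, 0))))  →  pair(cons(cons(pair(0, b), b), 0), cons(pair(pair(b, b), 0), pair(0, cons(0, 0))))   [R2 at 2.2.1]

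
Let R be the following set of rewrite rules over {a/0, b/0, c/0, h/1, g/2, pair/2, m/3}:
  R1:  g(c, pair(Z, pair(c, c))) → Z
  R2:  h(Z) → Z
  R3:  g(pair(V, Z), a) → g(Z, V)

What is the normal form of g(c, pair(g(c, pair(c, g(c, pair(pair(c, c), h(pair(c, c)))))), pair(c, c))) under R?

c

1. g(c, pair(g(c, pair(c, g(c, pair(pair(c, c), h(pair(c, c)))))), pair(c, c)))  →  g(c, pair(c, g(c, pair(pair(c, c), h(pair(c, c))))))   [R1 at ε]
2. g(c, pair(c, g(c, pair(pair(c, c), h(pair(c, c))))))  →  g(c, pair(c, g(c, pair(pair(c, c), pair(c, c)))))   [R2 at 2.2.2.2]
3. g(c, pair(c, g(c, pair(pair(c, c), pair(c, c)))))  →  g(c, pair(c, pair(c, c)))   [R1 at 2.2]
4. g(c, pair(c, pair(c, c)))  →  c   [R1 at ε]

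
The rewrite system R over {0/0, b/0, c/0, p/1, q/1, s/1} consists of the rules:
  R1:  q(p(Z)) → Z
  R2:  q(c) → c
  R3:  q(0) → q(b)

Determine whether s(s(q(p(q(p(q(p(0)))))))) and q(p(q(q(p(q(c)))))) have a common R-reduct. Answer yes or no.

no — NF(t₁) = s(s(0)), NF(t₂) = c

Reduce t₁ = s(s(q(p(q(p(q(p(0)))))))):
1. s(s(q(p(q(p(q(p(0))))))))  →  s(s(q(p(q(p(0))))))   [R1 at 1.1]
2. s(s(q(p(q(p(0))))))  →  s(s(q(p(0))))   [R1 at 1.1]
3. s(s(q(p(0))))  →  s(s(0))   [R1 at 1.1]

Reduce t₂ = q(p(q(q(p(q(c)))))):
1. q(p(q(q(p(q(c))))))  →  q(q(p(q(c))))   [R1 at ε]
2. q(q(p(q(c))))  →  q(q(c))   [R1 at 1]
3. q(q(c))  →  q(c)   [R2 at 1]
4. q(c)  →  c   [R2 at ε]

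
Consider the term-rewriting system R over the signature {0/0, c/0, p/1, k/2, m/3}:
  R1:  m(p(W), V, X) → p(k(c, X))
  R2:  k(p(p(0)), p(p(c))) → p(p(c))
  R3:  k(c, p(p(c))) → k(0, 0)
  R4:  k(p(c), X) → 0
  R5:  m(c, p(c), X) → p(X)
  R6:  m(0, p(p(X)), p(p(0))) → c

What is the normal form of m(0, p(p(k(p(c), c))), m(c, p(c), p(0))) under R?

c

1. m(0, p(p(k(p(c), c))), m(c, p(c), p(0)))  →  m(0, p(p(0)), m(c, p(c), p(0)))   [R4 at 2.1.1]
2. m(0, p(p(0)), m(c, p(c), p(0)))  →  m(0, p(p(0)), p(p(0)))   [R5 at 3]
3. m(0, p(p(0)), p(p(0)))  →  c   [R6 at ε]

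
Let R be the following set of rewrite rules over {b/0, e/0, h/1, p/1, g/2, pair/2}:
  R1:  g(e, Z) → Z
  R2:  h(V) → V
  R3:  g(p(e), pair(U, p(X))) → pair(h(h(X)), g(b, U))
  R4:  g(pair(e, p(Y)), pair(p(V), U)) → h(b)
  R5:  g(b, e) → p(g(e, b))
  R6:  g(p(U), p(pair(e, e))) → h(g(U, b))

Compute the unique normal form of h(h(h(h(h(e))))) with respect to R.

e

1. h(h(h(h(h(e)))))  →  h(h(h(h(e))))   [R2 at ε]
2. h(h(h(h(e))))  →  h(h(h(e)))   [R2 at ε]
3. h(h(h(e)))  →  h(h(e))   [R2 at ε]
4. h(h(e))  →  h(e)   [R2 at ε]
5. h(e)  →  e   [R2 at ε]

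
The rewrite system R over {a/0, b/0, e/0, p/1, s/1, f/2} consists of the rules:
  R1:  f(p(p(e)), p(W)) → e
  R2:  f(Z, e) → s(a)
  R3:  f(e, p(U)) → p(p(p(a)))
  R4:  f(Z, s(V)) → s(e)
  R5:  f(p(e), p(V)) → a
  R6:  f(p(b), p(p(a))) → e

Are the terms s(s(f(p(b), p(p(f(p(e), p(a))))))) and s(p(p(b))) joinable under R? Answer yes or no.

no — NF(t₁) = s(s(e)), NF(t₂) = s(p(p(b)))

Reduce t₁ = s(s(f(p(b), p(p(f(p(e), p(a))))))):
1. s(s(f(p(b), p(p(f(p(e), p(a)))))))  →  s(s(f(p(b), p(p(a)))))   [R5 at 1.1.2.1.1]
2. s(s(f(p(b), p(p(a)))))  →  s(s(e))   [R6 at 1.1]

Reduce t₂ = s(p(p(b))):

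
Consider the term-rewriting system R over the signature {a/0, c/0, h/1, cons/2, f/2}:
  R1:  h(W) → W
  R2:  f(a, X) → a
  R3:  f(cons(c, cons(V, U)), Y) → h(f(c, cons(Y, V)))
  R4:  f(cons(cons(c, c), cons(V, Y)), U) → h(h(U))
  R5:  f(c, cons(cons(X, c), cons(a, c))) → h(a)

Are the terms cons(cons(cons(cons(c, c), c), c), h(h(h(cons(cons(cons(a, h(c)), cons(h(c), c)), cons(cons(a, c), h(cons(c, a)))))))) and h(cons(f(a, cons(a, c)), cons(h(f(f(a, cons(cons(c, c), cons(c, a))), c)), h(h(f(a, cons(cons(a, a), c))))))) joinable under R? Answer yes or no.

Reduce t₁ = cons(cons(cons(cons(c, c), c), c), h(h(h(cons(cons(cons(a, h(c)), cons(h(c), c)), cons(cons(a, c), h(cons(c, a)))))))):
1. cons(cons(cons(cons(c, c), c), c), h(h(h(cons(cons(cons(a, h(c)), cons(h(c), c)), cons(cons(a, c), h(cons(c, a))))))))  →  cons(cons(cons(cons(c, c), c), c), h(h(cons(cons(cons(a, h(c)), cons(h(c), c)), cons(cons(a, c), h(cons(c, a)))))))   [R1 at 2]
2. cons(cons(cons(cons(c, c), c), c), h(h(cons(cons(cons(a, h(c)), cons(h(c), c)), cons(cons(a, c), h(cons(c, a)))))))  →  cons(cons(cons(cons(c, c), c), c), h(cons(cons(cons(a, h(c)), cons(h(c), c)), cons(cons(a, c), h(cons(c, a))))))   [R1 at 2]
3. cons(cons(cons(cons(c, c), c), c), h(cons(cons(cons(a, h(c)), cons(h(c), c)), cons(cons(a, c), h(cons(c, a))))))  →  cons(cons(cons(cons(c, c), c), c), cons(cons(cons(a, h(c)), cons(h(c), c)), cons(cons(a, c), h(cons(c, a)))))   [R1 at 2]
4. cons(cons(cons(cons(c, c), c), c), cons(cons(cons(a, h(c)), cons(h(c), c)), cons(cons(a, c), h(cons(c, a)))))  →  cons(cons(cons(cons(c, c), c), c), cons(cons(cons(a, c), cons(h(c), c)), cons(cons(a, c), h(cons(c, a)))))   [R1 at 2.1.1.2]
5. cons(cons(cons(cons(c, c), c), c), cons(cons(cons(a, c), cons(h(c), c)), cons(cons(a, c), h(cons(c, a)))))  →  cons(cons(cons(cons(c, c), c), c), cons(cons(cons(a, c), cons(c, c)), cons(cons(a, c), h(cons(c, a)))))   [R1 at 2.1.2.1]
6. cons(cons(cons(cons(c, c), c), c), cons(cons(cons(a, c), cons(c, c)), cons(cons(a, c), h(cons(c, a)))))  →  cons(cons(cons(cons(c, c), c), c), cons(cons(cons(a, c), cons(c, c)), cons(cons(a, c), cons(c, a))))   [R1 at 2.2.2]

Reduce t₂ = h(cons(f(a, cons(a, c)), cons(h(f(f(a, cons(cons(c, c), cons(c, a))), c)), h(h(f(a, cons(cons(a, a), c))))))):
1. h(cons(f(a, cons(a, c)), cons(h(f(f(a, cons(cons(c, c), cons(c, a))), c)), h(h(f(a, cons(cons(a, a), c)))))))  →  cons(f(a, cons(a, c)), cons(h(f(f(a, cons(cons(c, c), cons(c, a))), c)), h(h(f(a, cons(cons(a, a), c))))))   [R1 at ε]
2. cons(f(a, cons(a, c)), cons(h(f(f(a, cons(cons(c, c), cons(c, a))), c)), h(h(f(a, cons(cons(a, a), c))))))  →  cons(a, cons(h(f(f(a, cons(cons(c, c), cons(c, a))), c)), h(h(f(a, cons(cons(a, a), c))))))   [R2 at 1]
3. cons(a, cons(h(f(f(a, cons(cons(c, c), cons(c, a))), c)), h(h(f(a, cons(cons(a, a), c))))))  →  cons(a, cons(f(f(a, cons(cons(c, c), cons(c, a))), c), h(h(f(a, cons(cons(a, a), c))))))   [R1 at 2.1]
4. cons(a, cons(f(f(a, cons(cons(c, c), cons(c, a))), c), h(h(f(a, cons(cons(a, a), c))))))  →  cons(a, cons(f(a, c), h(h(f(a, cons(cons(a, a), c))))))   [R2 at 2.1.1]
5. cons(a, cons(f(a, c), h(h(f(a, cons(cons(a, a), c))))))  →  cons(a, cons(a, h(h(f(a, cons(cons(a, a), c))))))   [R2 at 2.1]
6. cons(a, cons(a, h(h(f(a, cons(cons(a, a), c))))))  →  cons(a, cons(a, h(f(a, cons(cons(a, a), c)))))   [R1 at 2.2]
7. cons(a, cons(a, h(f(a, cons(cons(a, a), c)))))  →  cons(a, cons(a, f(a, cons(cons(a, a), c))))   [R1 at 2.2]
8. cons(a, cons(a, f(a, cons(cons(a, a), c))))  →  cons(a, cons(a, a))   [R2 at 2.2]

no — NF(t₁) = cons(cons(cons(cons(c, c), c), c), cons(cons(cons(a, c), cons(c, c)), cons(cons(a, c), cons(c, a)))), NF(t₂) = cons(a, cons(a, a))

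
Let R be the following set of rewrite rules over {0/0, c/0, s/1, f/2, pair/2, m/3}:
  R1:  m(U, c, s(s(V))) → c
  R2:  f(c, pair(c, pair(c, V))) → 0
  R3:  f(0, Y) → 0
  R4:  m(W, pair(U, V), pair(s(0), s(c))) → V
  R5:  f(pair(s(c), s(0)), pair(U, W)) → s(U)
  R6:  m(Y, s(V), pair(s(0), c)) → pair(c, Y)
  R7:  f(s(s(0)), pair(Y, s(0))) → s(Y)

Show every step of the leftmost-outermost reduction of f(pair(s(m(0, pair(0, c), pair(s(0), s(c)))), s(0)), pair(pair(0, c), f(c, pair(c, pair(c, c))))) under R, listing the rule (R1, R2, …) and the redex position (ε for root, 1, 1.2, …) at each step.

s(pair(0, c))

1. f(pair(s(m(0, pair(0, c), pair(s(0), s(c)))), s(0)), pair(pair(0, c), f(c, pair(c, pair(c, c)))))  →  f(pair(s(c), s(0)), pair(pair(0, c), f(c, pair(c, pair(c, c)))))   [R4 at 1.1.1]
2. f(pair(s(c), s(0)), pair(pair(0, c), f(c, pair(c, pair(c, c)))))  →  s(pair(0, c))   [R5 at ε]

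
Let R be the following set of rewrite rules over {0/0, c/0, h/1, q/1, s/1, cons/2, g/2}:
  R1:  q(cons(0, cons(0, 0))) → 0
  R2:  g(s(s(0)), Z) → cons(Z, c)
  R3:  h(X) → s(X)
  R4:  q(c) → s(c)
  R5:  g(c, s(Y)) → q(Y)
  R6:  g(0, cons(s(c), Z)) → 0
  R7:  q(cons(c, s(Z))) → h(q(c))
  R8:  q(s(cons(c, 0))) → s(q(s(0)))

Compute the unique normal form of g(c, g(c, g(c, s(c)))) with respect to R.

1. g(c, g(c, g(c, s(c))))  →  g(c, g(c, q(c)))   [R5 at 2.2]
2. g(c, g(c, q(c)))  →  g(c, g(c, s(c)))   [R4 at 2.2]
3. g(c, g(c, s(c)))  →  g(c, q(c))   [R5 at 2]
4. g(c, q(c))  →  g(c, s(c))   [R4 at 2]
5. g(c, s(c))  →  q(c)   [R5 at ε]
6. q(c)  →  s(c)   [R4 at ε]

s(c)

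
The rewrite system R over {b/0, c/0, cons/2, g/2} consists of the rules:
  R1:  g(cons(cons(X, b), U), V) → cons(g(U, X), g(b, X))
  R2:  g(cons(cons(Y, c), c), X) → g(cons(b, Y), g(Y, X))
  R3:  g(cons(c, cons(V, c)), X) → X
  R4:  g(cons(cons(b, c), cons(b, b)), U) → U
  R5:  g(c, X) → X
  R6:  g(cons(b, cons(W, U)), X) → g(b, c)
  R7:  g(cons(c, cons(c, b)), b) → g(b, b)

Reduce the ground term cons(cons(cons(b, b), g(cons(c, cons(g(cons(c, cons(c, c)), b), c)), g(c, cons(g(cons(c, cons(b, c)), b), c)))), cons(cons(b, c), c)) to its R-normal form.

cons(cons(cons(b, b), cons(b, c)), cons(cons(b, c), c))

1. cons(cons(cons(b, b), g(cons(c, cons(g(cons(c, cons(c, c)), b), c)), g(c, cons(g(cons(c, cons(b, c)), b), c)))), cons(cons(b, c), c))  →  cons(cons(cons(b, b), g(c, cons(g(cons(c, cons(b, c)), b), c))), cons(cons(b, c), c))   [R3 at 1.2]
2. cons(cons(cons(b, b), g(c, cons(g(cons(c, cons(b, c)), b), c))), cons(cons(b, c), c))  →  cons(cons(cons(b, b), cons(g(cons(c, cons(b, c)), b), c)), cons(cons(b, c), c))   [R5 at 1.2]
3. cons(cons(cons(b, b), cons(g(cons(c, cons(b, c)), b), c)), cons(cons(b, c), c))  →  cons(cons(cons(b, b), cons(b, c)), cons(cons(b, c), c))   [R3 at 1.2.1]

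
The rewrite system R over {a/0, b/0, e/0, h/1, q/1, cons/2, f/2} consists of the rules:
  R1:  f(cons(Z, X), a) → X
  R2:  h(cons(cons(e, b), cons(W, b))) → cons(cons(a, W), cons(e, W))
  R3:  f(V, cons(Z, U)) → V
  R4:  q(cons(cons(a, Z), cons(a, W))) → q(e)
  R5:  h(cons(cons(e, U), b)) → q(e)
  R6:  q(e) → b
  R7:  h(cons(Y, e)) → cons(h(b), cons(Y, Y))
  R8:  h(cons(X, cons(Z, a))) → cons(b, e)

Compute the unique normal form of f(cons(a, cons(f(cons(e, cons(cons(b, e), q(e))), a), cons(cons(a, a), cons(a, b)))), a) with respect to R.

cons(cons(cons(b, e), b), cons(cons(a, a), cons(a, b)))

1. f(cons(a, cons(f(cons(e, cons(cons(b, e), q(e))), a), cons(cons(a, a), cons(a, b)))), a)  →  cons(f(cons(e, cons(cons(b, e), q(e))), a), cons(cons(a, a), cons(a, b)))   [R1 at ε]
2. cons(f(cons(e, cons(cons(b, e), q(e))), a), cons(cons(a, a), cons(a, b)))  →  cons(cons(cons(b, e), q(e)), cons(cons(a, a), cons(a, b)))   [R1 at 1]
3. cons(cons(cons(b, e), q(e)), cons(cons(a, a), cons(a, b)))  →  cons(cons(cons(b, e), b), cons(cons(a, a), cons(a, b)))   [R6 at 1.2]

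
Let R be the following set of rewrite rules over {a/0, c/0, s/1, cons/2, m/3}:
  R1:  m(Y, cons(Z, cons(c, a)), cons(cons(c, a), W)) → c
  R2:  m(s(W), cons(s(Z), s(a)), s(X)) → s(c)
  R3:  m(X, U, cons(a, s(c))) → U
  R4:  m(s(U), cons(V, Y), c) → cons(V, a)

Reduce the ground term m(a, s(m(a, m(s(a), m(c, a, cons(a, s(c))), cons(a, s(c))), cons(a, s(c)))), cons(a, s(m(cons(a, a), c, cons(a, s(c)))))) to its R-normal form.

1. m(a, s(m(a, m(s(a), m(c, a, cons(a, s(c))), cons(a, s(c))), cons(a, s(c)))), cons(a, s(m(cons(a, a), c, cons(a, s(c))))))  →  m(a, s(m(s(a), m(c, a, cons(a, s(c))), cons(a, s(c)))), cons(a, s(m(cons(a, a), c, cons(a, s(c))))))   [R3 at 2.1]
2. m(a, s(m(s(a), m(c, a, cons(a, s(c))), cons(a, s(c)))), cons(a, s(m(cons(a, a), c, cons(a, s(c))))))  →  m(a, s(m(c, a, cons(a, s(c)))), cons(a, s(m(cons(a, a), c, cons(a, s(c))))))   [R3 at 2.1]
3. m(a, s(m(c, a, cons(a, s(c)))), cons(a, s(m(cons(a, a), c, cons(a, s(c))))))  →  m(a, s(a), cons(a, s(m(cons(a, a), c, cons(a, s(c))))))   [R3 at 2.1]
4. m(a, s(a), cons(a, s(m(cons(a, a), c, cons(a, s(c))))))  →  m(a, s(a), cons(a, s(c)))   [R3 at 3.2.1]
5. m(a, s(a), cons(a, s(c)))  →  s(a)   [R3 at ε]

s(a)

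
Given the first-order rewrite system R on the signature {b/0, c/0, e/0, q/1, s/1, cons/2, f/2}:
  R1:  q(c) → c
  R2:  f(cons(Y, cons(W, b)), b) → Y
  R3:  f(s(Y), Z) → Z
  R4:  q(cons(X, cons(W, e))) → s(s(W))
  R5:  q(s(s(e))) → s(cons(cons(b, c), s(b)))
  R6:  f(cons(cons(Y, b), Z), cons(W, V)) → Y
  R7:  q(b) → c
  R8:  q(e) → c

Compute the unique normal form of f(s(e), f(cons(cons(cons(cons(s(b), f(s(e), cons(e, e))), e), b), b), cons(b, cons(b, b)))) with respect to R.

cons(cons(s(b), cons(e, e)), e)

1. f(s(e), f(cons(cons(cons(cons(s(b), f(s(e), cons(e, e))), e), b), b), cons(b, cons(b, b))))  →  f(cons(cons(cons(cons(s(b), f(s(e), cons(e, e))), e), b), b), cons(b, cons(b, b)))   [R3 at ε]
2. f(cons(cons(cons(cons(s(b), f(s(e), cons(e, e))), e), b), b), cons(b, cons(b, b)))  →  cons(cons(s(b), f(s(e), cons(e, e))), e)   [R6 at ε]
3. cons(cons(s(b), f(s(e), cons(e, e))), e)  →  cons(cons(s(b), cons(e, e)), e)   [R3 at 1.2]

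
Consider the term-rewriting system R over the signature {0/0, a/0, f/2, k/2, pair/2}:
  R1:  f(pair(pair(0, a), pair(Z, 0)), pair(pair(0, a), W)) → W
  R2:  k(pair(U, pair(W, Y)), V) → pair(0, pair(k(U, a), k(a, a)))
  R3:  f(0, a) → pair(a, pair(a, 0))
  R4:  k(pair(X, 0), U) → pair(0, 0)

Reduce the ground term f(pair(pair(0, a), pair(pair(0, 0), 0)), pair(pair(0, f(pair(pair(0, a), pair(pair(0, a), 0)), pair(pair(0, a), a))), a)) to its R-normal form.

a

1. f(pair(pair(0, a), pair(pair(0, 0), 0)), pair(pair(0, f(pair(pair(0, a), pair(pair(0, a), 0)), pair(pair(0, a), a))), a))  →  f(pair(pair(0, a), pair(pair(0, 0), 0)), pair(pair(0, a), a))   [R1 at 2.1.2]
2. f(pair(pair(0, a), pair(pair(0, 0), 0)), pair(pair(0, a), a))  →  a   [R1 at ε]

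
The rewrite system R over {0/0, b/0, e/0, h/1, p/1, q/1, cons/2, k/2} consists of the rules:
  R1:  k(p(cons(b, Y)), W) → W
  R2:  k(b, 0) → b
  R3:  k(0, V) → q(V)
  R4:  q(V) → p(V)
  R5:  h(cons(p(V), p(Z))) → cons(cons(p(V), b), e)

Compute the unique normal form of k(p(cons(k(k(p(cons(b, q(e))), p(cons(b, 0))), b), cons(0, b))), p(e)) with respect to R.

1. k(p(cons(k(k(p(cons(b, q(e))), p(cons(b, 0))), b), cons(0, b))), p(e))  →  k(p(cons(k(p(cons(b, 0)), b), cons(0, b))), p(e))   [R1 at 1.1.1.1]
2. k(p(cons(k(p(cons(b, 0)), b), cons(0, b))), p(e))  →  k(p(cons(b, cons(0, b))), p(e))   [R1 at 1.1.1]
3. k(p(cons(b, cons(0, b))), p(e))  →  p(e)   [R1 at ε]

p(e)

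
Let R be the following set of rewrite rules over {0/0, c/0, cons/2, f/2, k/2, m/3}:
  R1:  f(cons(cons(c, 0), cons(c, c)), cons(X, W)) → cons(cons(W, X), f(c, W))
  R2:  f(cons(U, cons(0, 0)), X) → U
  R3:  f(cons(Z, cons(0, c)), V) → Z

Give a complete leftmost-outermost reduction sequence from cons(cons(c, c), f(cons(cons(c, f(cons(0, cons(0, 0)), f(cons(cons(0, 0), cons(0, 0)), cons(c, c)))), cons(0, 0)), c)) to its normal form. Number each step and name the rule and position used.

1. cons(cons(c, c), f(cons(cons(c, f(cons(0, cons(0, 0)), f(cons(cons(0, 0), cons(0, 0)), cons(c, c)))), cons(0, 0)), c))  →  cons(cons(c, c), cons(c, f(cons(0, cons(0, 0)), f(cons(cons(0, 0), cons(0, 0)), cons(c, c)))))   [R2 at 2]
2. cons(cons(c, c), cons(c, f(cons(0, cons(0, 0)), f(cons(cons(0, 0), cons(0, 0)), cons(c, c)))))  →  cons(cons(c, c), cons(c, 0))   [R2 at 2.2]

cons(cons(c, c), cons(c, 0))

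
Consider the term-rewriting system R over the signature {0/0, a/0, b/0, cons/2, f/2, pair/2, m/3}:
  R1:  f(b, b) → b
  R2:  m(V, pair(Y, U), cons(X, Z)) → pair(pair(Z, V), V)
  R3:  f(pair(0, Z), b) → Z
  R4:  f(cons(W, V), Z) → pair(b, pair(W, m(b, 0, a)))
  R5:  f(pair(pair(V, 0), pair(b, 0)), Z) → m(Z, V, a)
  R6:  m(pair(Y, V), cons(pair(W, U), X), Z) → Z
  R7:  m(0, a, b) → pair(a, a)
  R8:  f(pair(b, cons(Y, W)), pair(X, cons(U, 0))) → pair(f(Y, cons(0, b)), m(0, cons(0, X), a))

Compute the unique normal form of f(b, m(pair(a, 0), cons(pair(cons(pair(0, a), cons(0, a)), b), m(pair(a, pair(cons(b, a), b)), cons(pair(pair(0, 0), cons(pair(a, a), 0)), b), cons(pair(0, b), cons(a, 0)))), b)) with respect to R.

1. f(b, m(pair(a, 0), cons(pair(cons(pair(0, a), cons(0, a)), b), m(pair(a, pair(cons(b, a), b)), cons(pair(pair(0, 0), cons(pair(a, a), 0)), b), cons(pair(0, b), cons(a, 0)))), b))  →  f(b, b)   [R6 at 2]
2. f(b, b)  →  b   [R1 at ε]

b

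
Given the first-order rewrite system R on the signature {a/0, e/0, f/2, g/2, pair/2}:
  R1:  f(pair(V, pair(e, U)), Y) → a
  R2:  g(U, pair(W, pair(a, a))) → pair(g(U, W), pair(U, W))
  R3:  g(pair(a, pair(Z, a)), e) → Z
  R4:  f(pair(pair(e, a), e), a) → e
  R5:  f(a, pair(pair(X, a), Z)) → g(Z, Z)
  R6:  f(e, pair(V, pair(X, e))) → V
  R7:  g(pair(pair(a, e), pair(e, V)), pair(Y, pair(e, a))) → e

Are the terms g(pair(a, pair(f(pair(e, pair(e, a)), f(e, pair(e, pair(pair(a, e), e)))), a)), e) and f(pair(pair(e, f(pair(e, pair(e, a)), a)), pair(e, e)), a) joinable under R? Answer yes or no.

Reduce t₁ = g(pair(a, pair(f(pair(e, pair(e, a)), f(e, pair(e, pair(pair(a, e), e)))), a)), e):
1. g(pair(a, pair(f(pair(e, pair(e, a)), f(e, pair(e, pair(pair(a, e), e)))), a)), e)  →  f(pair(e, pair(e, a)), f(e, pair(e, pair(pair(a, e), e))))   [R3 at ε]
2. f(pair(e, pair(e, a)), f(e, pair(e, pair(pair(a, e), e))))  →  a   [R1 at ε]

Reduce t₂ = f(pair(pair(e, f(pair(e, pair(e, a)), a)), pair(e, e)), a):
1. f(pair(pair(e, f(pair(e, pair(e, a)), a)), pair(e, e)), a)  →  a   [R1 at ε]

yes — NF(t₁) = a, NF(t₂) = a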